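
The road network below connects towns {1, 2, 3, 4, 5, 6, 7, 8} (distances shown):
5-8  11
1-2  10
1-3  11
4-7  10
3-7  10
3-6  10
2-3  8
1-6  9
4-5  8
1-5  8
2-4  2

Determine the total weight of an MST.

56

Prim, starting at 7.
Step 1: frontier [3-7 10, 4-7 10] → take 3-7 (10); add 3.
Step 2: frontier [2-3 8, 3-6 10, 1-3 11, 4-7 10] → take 2-3 (8); add 2.
Step 3: frontier [2-4 2, 1-2 10, 3-6 10, 1-3 11, 4-7 10] → take 2-4 (2); add 4.
Step 4: frontier [1-2 10, 3-6 10, 1-3 11, 4-5 8] → take 4-5 (8); add 5.
Step 5: frontier [1-2 10, 3-6 10, 1-3 11, 1-5 8, 5-8 11] → take 1-5 (8); add 1.
Step 6: frontier [1-6 9, 3-6 10, 5-8 11] → take 1-6 (9); add 6.
Step 7: frontier [5-8 11] → take 5-8 (11); add 8.
MST edges: 3-7, 2-3, 2-4, 4-5, 1-5, 1-6, 5-8; total weight 10+8+2+8+8+9+11 = 56.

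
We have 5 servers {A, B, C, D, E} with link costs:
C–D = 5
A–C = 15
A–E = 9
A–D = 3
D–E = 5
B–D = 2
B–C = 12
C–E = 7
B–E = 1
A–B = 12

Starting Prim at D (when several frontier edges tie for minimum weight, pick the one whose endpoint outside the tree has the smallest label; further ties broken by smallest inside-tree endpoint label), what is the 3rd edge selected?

Prim, starting at D.
Step 1: cheapest edge leaving the tree is B–D (2); add B.
Step 2: cheapest edge leaving the tree is B–E (1); add E.
Step 3: cheapest edge leaving the tree is A–D (3); add A.
Step 4: cheapest edge leaving the tree is C–D (5); add C.
The 3rd edge added is A–D.

A-D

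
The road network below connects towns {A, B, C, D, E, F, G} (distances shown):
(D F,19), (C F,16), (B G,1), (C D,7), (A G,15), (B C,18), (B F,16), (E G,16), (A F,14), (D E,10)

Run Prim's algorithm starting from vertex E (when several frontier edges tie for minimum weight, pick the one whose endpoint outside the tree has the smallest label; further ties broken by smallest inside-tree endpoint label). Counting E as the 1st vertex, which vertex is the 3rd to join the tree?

Grow the tree from E using Prim:
Step 1: cheapest edge leaving the tree is D E (10); add D.
Step 2: cheapest edge leaving the tree is C D (7); add C.
Step 3: cheapest edge leaving the tree is C F (16); add F.
Step 4: cheapest edge leaving the tree is A F (14); add A.
Step 5: cheapest edge leaving the tree is A G (15); add G.
Step 6: cheapest edge leaving the tree is B G (1); add B.
Vertex order: E, D, C, F, A, G, B. The 3rd vertex is C.

C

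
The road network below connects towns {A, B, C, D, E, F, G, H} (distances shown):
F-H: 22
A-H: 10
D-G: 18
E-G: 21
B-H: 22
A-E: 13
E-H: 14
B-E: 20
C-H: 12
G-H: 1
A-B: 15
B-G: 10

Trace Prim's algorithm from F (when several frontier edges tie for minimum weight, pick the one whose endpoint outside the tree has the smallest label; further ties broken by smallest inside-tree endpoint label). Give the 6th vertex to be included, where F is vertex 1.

Prim's algorithm from F:
Step 1: cheapest edge leaving the tree is F-H (22); add H.
Step 2: cheapest edge leaving the tree is G-H (1); add G.
Step 3: cheapest edge leaving the tree is A-H (10); add A.
Step 4: cheapest edge leaving the tree is B-G (10); add B.
Step 5: cheapest edge leaving the tree is C-H (12); add C.
Step 6: cheapest edge leaving the tree is A-E (13); add E.
Step 7: cheapest edge leaving the tree is D-G (18); add D.
Vertex order: F, H, G, A, B, C, E, D. The 6th vertex is C.

C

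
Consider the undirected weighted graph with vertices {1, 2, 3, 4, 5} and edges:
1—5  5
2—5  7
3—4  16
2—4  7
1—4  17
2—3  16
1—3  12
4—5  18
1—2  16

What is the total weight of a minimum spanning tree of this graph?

31

Prim's algorithm from 3:
Step 1: frontier [1—3 12, 2—3 16, 3—4 16] → take 1—3 (12); add 1.
Step 2: frontier [1—5 5, 1—2 16, 1—4 17, 2—3 16, 3—4 16] → take 1—5 (5); add 5.
Step 3: frontier [1—2 16, 1—4 17, 2—3 16, 3—4 16, 2—5 7, 4—5 18] → take 2—5 (7); add 2.
Step 4: frontier [1—4 17, 2—4 7, 3—4 16, 4—5 18] → take 2—4 (7); add 4.
MST edges: 1—3, 1—5, 2—5, 2—4; total weight 12+5+7+7 = 31.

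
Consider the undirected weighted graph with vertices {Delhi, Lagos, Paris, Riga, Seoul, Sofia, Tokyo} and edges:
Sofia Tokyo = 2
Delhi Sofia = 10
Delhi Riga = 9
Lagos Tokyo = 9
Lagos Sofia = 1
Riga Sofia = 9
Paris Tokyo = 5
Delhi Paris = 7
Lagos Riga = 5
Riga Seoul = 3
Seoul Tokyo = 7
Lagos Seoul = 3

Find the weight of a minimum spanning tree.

Sort edges by weight, then run Kruskal:
Lagos Sofia (1): add — endpoints in different components.
Sofia Tokyo (2): add — endpoints in different components.
Lagos Seoul (3): add — endpoints in different components.
Riga Seoul (3): add — endpoints in different components.
Lagos Riga (5): skip — Lagos and Riga already connected.
Paris Tokyo (5): add — endpoints in different components.
Delhi Paris (7): add — endpoints in different components.
MST edges: Lagos Sofia, Sofia Tokyo, Lagos Seoul, Riga Seoul, Paris Tokyo, Delhi Paris; total weight 1+2+3+3+5+7 = 21.

21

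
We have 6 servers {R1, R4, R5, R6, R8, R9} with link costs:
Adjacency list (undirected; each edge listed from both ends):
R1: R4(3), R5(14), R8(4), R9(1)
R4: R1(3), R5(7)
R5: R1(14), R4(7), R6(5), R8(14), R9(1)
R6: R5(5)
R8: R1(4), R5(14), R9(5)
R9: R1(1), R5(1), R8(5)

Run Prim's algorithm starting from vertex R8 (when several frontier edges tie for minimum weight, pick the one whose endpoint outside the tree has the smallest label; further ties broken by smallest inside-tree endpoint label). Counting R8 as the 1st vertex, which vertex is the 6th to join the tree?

Grow the tree from R8 using Prim:
Step 1: frontier [R1—R8 4, R8—R9 5, R5—R8 14] → take R1—R8 (4); add R1.
Step 2: frontier [R1—R9 1, R1—R4 3, R1—R5 14, R8—R9 5, R5—R8 14] → take R1—R9 (1); add R9.
Step 3: frontier [R1—R4 3, R1—R5 14, R5—R8 14, R5—R9 1] → take R5—R9 (1); add R5.
Step 4: frontier [R1—R4 3, R5—R6 5, R4—R5 7] → take R1—R4 (3); add R4.
Step 5: frontier [R5—R6 5] → take R5—R6 (5); add R6.
Vertex order: R8, R1, R9, R5, R4, R6. The 6th vertex is R6.

R6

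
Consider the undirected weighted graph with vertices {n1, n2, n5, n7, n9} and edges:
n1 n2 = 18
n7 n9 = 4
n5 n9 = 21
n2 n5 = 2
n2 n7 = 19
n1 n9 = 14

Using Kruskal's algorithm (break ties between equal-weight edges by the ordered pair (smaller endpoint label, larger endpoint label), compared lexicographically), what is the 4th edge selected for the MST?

Kruskal's algorithm — process edges by increasing weight (ties by edge label):
n2 n5 (2): add. Components now {n2,n5} {n9} {n7} {n1}
n7 n9 (4): add. Components now {n2,n5} {n7,n9} {n1}
n1 n9 (14): add. Components now {n2,n5} {n1,n7,n9}
n1 n2 (18): add. Components now {n1,n2,n5,n7,n9}
The 4th edge added is n1 n2.

n1-n2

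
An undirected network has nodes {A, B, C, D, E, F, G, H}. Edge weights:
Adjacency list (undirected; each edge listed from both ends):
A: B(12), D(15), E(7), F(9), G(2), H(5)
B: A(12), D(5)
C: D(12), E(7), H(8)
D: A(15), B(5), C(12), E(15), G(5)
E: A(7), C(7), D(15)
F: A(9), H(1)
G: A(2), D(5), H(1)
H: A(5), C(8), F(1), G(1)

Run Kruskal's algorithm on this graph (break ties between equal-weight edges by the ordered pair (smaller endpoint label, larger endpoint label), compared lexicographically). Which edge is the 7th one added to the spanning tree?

C-E

Sort edges by weight, then run Kruskal:
F–H (1): add — endpoints in different components.
G–H (1): add — endpoints in different components.
A–G (2): add — endpoints in different components.
A–H (5): skip — A and H already connected.
B–D (5): add — endpoints in different components.
D–G (5): add — endpoints in different components.
A–E (7): add — endpoints in different components.
C–E (7): add — endpoints in different components.
The 7th edge added is C–E.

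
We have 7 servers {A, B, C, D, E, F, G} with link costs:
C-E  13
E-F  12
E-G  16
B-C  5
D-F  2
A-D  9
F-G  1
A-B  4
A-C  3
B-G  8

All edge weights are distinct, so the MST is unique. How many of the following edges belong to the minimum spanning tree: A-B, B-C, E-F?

Kruskal: consider edges lightest-first.
F-G (1): add. Components now {A} {B} {C} {D} {E} {F,G}
D-F (2): add. Components now {A} {B} {C} {D,F,G} {E}
A-C (3): add. Components now {A,C} {B} {D,F,G} {E}
A-B (4): add. Components now {A,B,C} {D,F,G} {E}
B-C (5): skip — B and C already connected.
B-G (8): add. Components now {A,B,C,D,F,G} {E}
A-D (9): skip — A and D already connected.
E-F (12): add. Components now {A,B,C,D,E,F,G}
MST edge set: {F-G, D-F, A-C, A-B, B-G, E-F}.
Of the listed edges, {A-B, E-F} are in the MST → 2.

2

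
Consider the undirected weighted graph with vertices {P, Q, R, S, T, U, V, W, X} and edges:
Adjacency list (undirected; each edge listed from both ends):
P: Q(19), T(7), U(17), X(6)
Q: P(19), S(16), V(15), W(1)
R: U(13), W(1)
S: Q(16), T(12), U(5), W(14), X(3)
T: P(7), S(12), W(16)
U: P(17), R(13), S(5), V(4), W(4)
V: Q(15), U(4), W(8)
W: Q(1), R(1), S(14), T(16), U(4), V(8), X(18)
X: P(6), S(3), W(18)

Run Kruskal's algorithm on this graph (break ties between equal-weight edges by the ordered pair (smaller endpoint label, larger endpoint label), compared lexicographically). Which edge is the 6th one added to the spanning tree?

Kruskal: consider edges lightest-first.
Q W (1): add — endpoints in different components.
R W (1): add — endpoints in different components.
S X (3): add — endpoints in different components.
U V (4): add — endpoints in different components.
U W (4): add — endpoints in different components.
S U (5): add — endpoints in different components.
P X (6): add — endpoints in different components.
P T (7): add — endpoints in different components.
The 6th edge added is S U.

S-U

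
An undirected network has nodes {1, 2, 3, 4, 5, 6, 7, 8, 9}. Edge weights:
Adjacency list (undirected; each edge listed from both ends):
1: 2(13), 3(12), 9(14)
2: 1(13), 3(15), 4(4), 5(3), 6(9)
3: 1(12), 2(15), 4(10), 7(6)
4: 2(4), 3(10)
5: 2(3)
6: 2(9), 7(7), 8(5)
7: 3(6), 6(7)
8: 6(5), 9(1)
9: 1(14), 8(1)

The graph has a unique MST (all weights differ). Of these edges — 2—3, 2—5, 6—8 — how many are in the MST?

2

Kruskal: consider edges lightest-first.
8—9 (1): add — endpoints in different components.
2—5 (3): add — endpoints in different components.
2—4 (4): add — endpoints in different components.
6—8 (5): add — endpoints in different components.
3—7 (6): add — endpoints in different components.
6—7 (7): add — endpoints in different components.
2—6 (9): add — endpoints in different components.
3—4 (10): skip — 3 and 4 already connected.
1—3 (12): add — endpoints in different components.
MST edge set: {8—9, 2—5, 2—4, 6—8, 3—7, 6—7, 2—6, 1—3}.
Of the listed edges, {2—5, 6—8} are in the MST → 2.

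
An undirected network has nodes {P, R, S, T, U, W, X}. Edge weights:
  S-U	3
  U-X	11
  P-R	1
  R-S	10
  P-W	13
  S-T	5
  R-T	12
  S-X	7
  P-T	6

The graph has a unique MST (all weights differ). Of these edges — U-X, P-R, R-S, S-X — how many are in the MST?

Kruskal: consider edges lightest-first.
P-R (1): add — endpoints in different components.
S-U (3): add — endpoints in different components.
S-T (5): add — endpoints in different components.
P-T (6): add — endpoints in different components.
S-X (7): add — endpoints in different components.
R-S (10): skip — R and S already connected.
U-X (11): skip — U and X already connected.
R-T (12): skip — R and T already connected.
P-W (13): add — endpoints in different components.
MST edge set: {P-R, S-U, S-T, P-T, S-X, P-W}.
Of the listed edges, {P-R, S-X} are in the MST → 2.

2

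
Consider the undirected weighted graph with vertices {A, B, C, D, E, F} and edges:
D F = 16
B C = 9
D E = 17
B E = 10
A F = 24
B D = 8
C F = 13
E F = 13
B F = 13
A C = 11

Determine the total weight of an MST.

51

Prim, starting at C.
Step 1: cheapest edge leaving the tree is B C (9); add B.
Step 2: cheapest edge leaving the tree is B D (8); add D.
Step 3: cheapest edge leaving the tree is B E (10); add E.
Step 4: cheapest edge leaving the tree is A C (11); add A.
Step 5: cheapest edge leaving the tree is B F (13); add F.
MST edges: B C, B D, B E, A C, B F; total weight 9+8+10+11+13 = 51.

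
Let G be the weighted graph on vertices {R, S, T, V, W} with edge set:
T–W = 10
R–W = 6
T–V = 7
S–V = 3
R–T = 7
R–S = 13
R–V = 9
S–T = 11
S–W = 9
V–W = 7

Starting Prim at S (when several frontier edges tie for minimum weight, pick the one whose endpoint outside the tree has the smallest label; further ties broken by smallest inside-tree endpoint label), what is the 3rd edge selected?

Prim, starting at S.
Step 1: frontier [S–V 3, S–W 9, S–T 11, R–S 13] → take S–V (3); add V.
Step 2: frontier [S–W 9, S–T 11, R–S 13, T–V 7, V–W 7, R–V 9] → take T–V (7); add T.
Step 3: frontier [S–W 9, R–S 13, R–T 7, T–W 10, V–W 7, R–V 9] → take R–T (7); add R.
Step 4: frontier [R–W 6, S–W 9, T–W 10, V–W 7] → take R–W (6); add W.
The 3rd edge added is R–T.

R-T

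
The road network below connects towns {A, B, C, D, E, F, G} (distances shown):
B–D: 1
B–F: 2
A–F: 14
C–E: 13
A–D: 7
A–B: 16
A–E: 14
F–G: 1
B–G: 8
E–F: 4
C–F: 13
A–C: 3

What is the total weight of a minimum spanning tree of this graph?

Kruskal: consider edges lightest-first.
B–D (1): add. Components now {A} {B,D} {C} {E} {F} {G}
F–G (1): add. Components now {A} {B,D} {C} {E} {F,G}
B–F (2): add. Components now {A} {B,D,F,G} {C} {E}
A–C (3): add. Components now {A,C} {B,D,F,G} {E}
E–F (4): add. Components now {A,C} {B,D,E,F,G}
A–D (7): add. Components now {A,B,C,D,E,F,G}
MST edges: B–D, F–G, B–F, A–C, E–F, A–D; total weight 1+1+2+3+4+7 = 18.

18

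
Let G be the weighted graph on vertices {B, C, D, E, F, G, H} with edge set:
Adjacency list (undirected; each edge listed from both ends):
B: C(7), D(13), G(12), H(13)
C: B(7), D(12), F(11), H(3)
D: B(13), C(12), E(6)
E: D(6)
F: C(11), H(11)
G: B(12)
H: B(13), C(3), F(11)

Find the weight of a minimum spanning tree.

Sort edges by weight, then run Kruskal:
C–H (3): add — endpoints in different components.
D–E (6): add — endpoints in different components.
B–C (7): add — endpoints in different components.
C–F (11): add — endpoints in different components.
F–H (11): skip — F and H already connected.
B–G (12): add — endpoints in different components.
C–D (12): add — endpoints in different components.
MST edges: C–H, D–E, B–C, C–F, B–G, C–D; total weight 3+6+7+11+12+12 = 51.

51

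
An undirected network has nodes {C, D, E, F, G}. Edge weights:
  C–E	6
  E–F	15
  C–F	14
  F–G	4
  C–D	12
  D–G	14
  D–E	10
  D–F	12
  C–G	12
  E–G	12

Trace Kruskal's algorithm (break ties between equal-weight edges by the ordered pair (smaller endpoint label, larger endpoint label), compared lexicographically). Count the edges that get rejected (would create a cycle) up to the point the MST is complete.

Kruskal's algorithm — process edges by increasing weight (ties by edge label):
F–G (4): add — endpoints in different components.
C–E (6): add — endpoints in different components.
D–E (10): add — endpoints in different components.
C–D (12): skip — C and D already connected.
C–G (12): add — endpoints in different components.
Edges rejected before the tree was complete: 1.

1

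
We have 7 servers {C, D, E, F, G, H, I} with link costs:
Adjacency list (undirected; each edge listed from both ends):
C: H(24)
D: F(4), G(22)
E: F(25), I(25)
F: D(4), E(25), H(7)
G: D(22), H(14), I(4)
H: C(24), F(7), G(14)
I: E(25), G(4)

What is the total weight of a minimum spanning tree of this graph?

Prim, starting at F.
Step 1: cheapest edge leaving the tree is D–F (4); add D.
Step 2: cheapest edge leaving the tree is F–H (7); add H.
Step 3: cheapest edge leaving the tree is G–H (14); add G.
Step 4: cheapest edge leaving the tree is G–I (4); add I.
Step 5: cheapest edge leaving the tree is C–H (24); add C.
Step 6: cheapest edge leaving the tree is E–F (25); add E.
MST edges: D–F, F–H, G–H, G–I, C–H, E–F; total weight 4+7+14+4+24+25 = 78.

78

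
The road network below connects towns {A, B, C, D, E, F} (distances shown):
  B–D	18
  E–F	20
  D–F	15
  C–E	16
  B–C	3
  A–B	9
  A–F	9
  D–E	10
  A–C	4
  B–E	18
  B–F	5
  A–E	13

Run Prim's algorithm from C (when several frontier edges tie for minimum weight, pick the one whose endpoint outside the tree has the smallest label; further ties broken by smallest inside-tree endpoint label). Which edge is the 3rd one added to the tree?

B-F

Prim, starting at C.
Step 1: cheapest edge leaving the tree is B–C (3); add B.
Step 2: cheapest edge leaving the tree is A–C (4); add A.
Step 3: cheapest edge leaving the tree is B–F (5); add F.
Step 4: cheapest edge leaving the tree is A–E (13); add E.
Step 5: cheapest edge leaving the tree is D–E (10); add D.
The 3rd edge added is B–F.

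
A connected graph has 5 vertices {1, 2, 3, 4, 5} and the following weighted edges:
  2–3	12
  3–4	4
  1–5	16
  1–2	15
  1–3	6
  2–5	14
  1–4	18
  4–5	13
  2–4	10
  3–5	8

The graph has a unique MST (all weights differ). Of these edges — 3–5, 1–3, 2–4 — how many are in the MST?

3

Kruskal's algorithm — process edges by increasing weight (ties by edge label):
3–4 (4): add — endpoints in different components.
1–3 (6): add — endpoints in different components.
3–5 (8): add — endpoints in different components.
2–4 (10): add — endpoints in different components.
MST edge set: {3–4, 1–3, 3–5, 2–4}.
Of the listed edges, {3–5, 1–3, 2–4} are in the MST → 3.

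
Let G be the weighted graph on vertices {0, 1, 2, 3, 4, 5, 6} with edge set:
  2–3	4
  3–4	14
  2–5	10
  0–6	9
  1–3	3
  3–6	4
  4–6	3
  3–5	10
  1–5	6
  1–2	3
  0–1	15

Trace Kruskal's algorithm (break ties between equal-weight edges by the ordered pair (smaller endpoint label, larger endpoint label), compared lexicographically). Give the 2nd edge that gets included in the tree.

1-3

Kruskal: consider edges lightest-first.
1–2 (3): add. Components now {0} {1,2} {3} {4} {5} {6}
1–3 (3): add. Components now {0} {1,2,3} {4} {5} {6}
4–6 (3): add. Components now {0} {1,2,3} {4,6} {5}
2–3 (4): skip — 2 and 3 already connected.
3–6 (4): add. Components now {0} {1,2,3,4,6} {5}
1–5 (6): add. Components now {0} {1,2,3,4,5,6}
0–6 (9): add. Components now {0,1,2,3,4,5,6}
The 2nd edge added is 1–3.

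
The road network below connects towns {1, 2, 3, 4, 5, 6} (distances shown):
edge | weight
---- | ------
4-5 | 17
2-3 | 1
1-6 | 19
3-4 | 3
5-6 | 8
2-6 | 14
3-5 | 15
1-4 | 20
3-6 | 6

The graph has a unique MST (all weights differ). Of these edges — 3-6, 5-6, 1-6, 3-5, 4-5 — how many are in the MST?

3

Kruskal's algorithm — process edges by increasing weight (ties by edge label):
2-3 (1): add. Components now {1} {2,3} {4} {5} {6}
3-4 (3): add. Components now {1} {2,3,4} {5} {6}
3-6 (6): add. Components now {1} {2,3,4,6} {5}
5-6 (8): add. Components now {1} {2,3,4,5,6}
2-6 (14): skip — 2 and 6 already connected.
3-5 (15): skip — 3 and 5 already connected.
4-5 (17): skip — 4 and 5 already connected.
1-6 (19): add. Components now {1,2,3,4,5,6}
MST edge set: {2-3, 3-4, 3-6, 5-6, 1-6}.
Of the listed edges, {3-6, 5-6, 1-6} are in the MST → 3.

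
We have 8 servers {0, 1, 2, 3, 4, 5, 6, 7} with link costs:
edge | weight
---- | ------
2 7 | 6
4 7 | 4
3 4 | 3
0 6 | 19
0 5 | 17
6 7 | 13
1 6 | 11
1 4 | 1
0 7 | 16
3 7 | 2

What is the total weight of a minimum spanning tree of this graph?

Prim's algorithm from 4:
Step 1: cheapest edge leaving the tree is 1 4 (1); add 1.
Step 2: cheapest edge leaving the tree is 3 4 (3); add 3.
Step 3: cheapest edge leaving the tree is 3 7 (2); add 7.
Step 4: cheapest edge leaving the tree is 2 7 (6); add 2.
Step 5: cheapest edge leaving the tree is 1 6 (11); add 6.
Step 6: cheapest edge leaving the tree is 0 7 (16); add 0.
Step 7: cheapest edge leaving the tree is 0 5 (17); add 5.
MST edges: 1 4, 3 4, 3 7, 2 7, 1 6, 0 7, 0 5; total weight 1+3+2+6+11+16+17 = 56.

56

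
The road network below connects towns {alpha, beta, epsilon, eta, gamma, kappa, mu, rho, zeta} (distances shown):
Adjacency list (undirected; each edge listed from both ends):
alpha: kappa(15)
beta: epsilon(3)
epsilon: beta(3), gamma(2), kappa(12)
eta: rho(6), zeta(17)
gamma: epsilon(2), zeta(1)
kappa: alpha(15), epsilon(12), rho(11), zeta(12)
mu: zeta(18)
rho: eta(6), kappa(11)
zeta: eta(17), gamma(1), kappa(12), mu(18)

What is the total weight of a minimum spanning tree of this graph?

Sort edges by weight, then run Kruskal:
gamma—zeta (1): add — endpoints in different components.
epsilon—gamma (2): add — endpoints in different components.
beta—epsilon (3): add — endpoints in different components.
eta—rho (6): add — endpoints in different components.
kappa—rho (11): add — endpoints in different components.
epsilon—kappa (12): add — endpoints in different components.
kappa—zeta (12): skip — zeta and kappa already connected.
alpha—kappa (15): add — endpoints in different components.
eta—zeta (17): skip — zeta and eta already connected.
mu—zeta (18): add — endpoints in different components.
MST edges: gamma—zeta, epsilon—gamma, beta—epsilon, eta—rho, kappa—rho, epsilon—kappa, alpha—kappa, mu—zeta; total weight 1+2+3+6+11+12+15+18 = 68.

68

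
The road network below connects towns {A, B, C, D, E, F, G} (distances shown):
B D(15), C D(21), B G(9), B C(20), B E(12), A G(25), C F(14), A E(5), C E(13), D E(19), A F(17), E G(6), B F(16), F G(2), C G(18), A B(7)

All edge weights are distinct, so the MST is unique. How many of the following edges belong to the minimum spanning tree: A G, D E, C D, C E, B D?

2

Kruskal: consider edges lightest-first.
F G (2): add. Components now {A} {B} {C} {D} {E} {F,G}
A E (5): add. Components now {A,E} {B} {C} {D} {F,G}
E G (6): add. Components now {A,E,F,G} {B} {C} {D}
A B (7): add. Components now {A,B,E,F,G} {C} {D}
B G (9): skip — B and G already connected.
B E (12): skip — B and E already connected.
C E (13): add. Components now {A,B,C,E,F,G} {D}
C F (14): skip — C and F already connected.
B D (15): add. Components now {A,B,C,D,E,F,G}
MST edge set: {F G, A E, E G, A B, C E, B D}.
Of the listed edges, {C E, B D} are in the MST → 2.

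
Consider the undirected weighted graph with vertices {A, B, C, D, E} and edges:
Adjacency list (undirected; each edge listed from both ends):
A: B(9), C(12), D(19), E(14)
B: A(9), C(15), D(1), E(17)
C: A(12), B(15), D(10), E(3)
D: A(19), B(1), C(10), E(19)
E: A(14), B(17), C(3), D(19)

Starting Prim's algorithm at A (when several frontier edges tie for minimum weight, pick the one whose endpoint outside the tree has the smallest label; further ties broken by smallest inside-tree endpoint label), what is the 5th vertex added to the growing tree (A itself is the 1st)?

E

Grow the tree from A using Prim:
Step 1: frontier [A-B 9, A-C 12, A-E 14, A-D 19] → take A-B (9); add B.
Step 2: frontier [A-C 12, A-E 14, A-D 19, B-D 1, B-C 15, B-E 17] → take B-D (1); add D.
Step 3: frontier [A-C 12, A-E 14, B-C 15, B-E 17, C-D 10, D-E 19] → take C-D (10); add C.
Step 4: frontier [A-E 14, B-E 17, C-E 3, D-E 19] → take C-E (3); add E.
Vertex order: A, B, D, C, E. The 5th vertex is E.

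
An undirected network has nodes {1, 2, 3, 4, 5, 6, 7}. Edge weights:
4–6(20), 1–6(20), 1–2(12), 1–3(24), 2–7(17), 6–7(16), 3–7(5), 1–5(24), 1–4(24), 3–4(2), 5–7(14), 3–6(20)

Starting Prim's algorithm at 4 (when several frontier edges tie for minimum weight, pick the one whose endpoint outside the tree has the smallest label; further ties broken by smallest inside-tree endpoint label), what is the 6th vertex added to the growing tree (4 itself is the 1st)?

2

Grow the tree from 4 using Prim:
Step 1: cheapest edge leaving the tree is 3–4 (2); add 3.
Step 2: cheapest edge leaving the tree is 3–7 (5); add 7.
Step 3: cheapest edge leaving the tree is 5–7 (14); add 5.
Step 4: cheapest edge leaving the tree is 6–7 (16); add 6.
Step 5: cheapest edge leaving the tree is 2–7 (17); add 2.
Step 6: cheapest edge leaving the tree is 1–2 (12); add 1.
Vertex order: 4, 3, 7, 5, 6, 2, 1. The 6th vertex is 2.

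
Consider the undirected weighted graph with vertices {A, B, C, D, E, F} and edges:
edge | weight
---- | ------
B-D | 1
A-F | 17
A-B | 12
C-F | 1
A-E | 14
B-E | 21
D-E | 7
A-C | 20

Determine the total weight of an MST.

Kruskal's algorithm — process edges by increasing weight (ties by edge label):
B-D (1): add. Components now {A} {B,D} {C} {E} {F}
C-F (1): add. Components now {A} {B,D} {C,F} {E}
D-E (7): add. Components now {A} {B,D,E} {C,F}
A-B (12): add. Components now {A,B,D,E} {C,F}
A-E (14): skip — A and E already connected.
A-F (17): add. Components now {A,B,C,D,E,F}
MST edges: B-D, C-F, D-E, A-B, A-F; total weight 1+1+7+12+17 = 38.

38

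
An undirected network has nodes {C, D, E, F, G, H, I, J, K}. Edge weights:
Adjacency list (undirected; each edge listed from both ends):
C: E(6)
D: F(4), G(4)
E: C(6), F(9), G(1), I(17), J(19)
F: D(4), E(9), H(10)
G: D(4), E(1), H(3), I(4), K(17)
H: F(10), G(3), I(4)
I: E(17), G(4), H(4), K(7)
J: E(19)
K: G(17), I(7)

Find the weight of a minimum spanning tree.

48

Kruskal: consider edges lightest-first.
E-G (1): add — endpoints in different components.
G-H (3): add — endpoints in different components.
D-F (4): add — endpoints in different components.
D-G (4): add — endpoints in different components.
G-I (4): add — endpoints in different components.
H-I (4): skip — H and I already connected.
C-E (6): add — endpoints in different components.
I-K (7): add — endpoints in different components.
E-F (9): skip — E and F already connected.
F-H (10): skip — F and H already connected.
E-I (17): skip — E and I already connected.
G-K (17): skip — G and K already connected.
E-J (19): add — endpoints in different components.
MST edges: E-G, G-H, D-F, D-G, G-I, C-E, I-K, E-J; total weight 1+3+4+4+4+6+7+19 = 48.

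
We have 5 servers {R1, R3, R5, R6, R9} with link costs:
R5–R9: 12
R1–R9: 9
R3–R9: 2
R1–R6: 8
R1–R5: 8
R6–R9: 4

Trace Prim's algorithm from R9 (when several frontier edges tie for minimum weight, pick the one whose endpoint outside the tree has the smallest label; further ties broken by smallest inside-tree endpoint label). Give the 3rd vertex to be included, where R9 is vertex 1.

Grow the tree from R9 using Prim:
Step 1: frontier [R3–R9 2, R6–R9 4, R1–R9 9, R5–R9 12] → take R3–R9 (2); add R3.
Step 2: frontier [R6–R9 4, R1–R9 9, R5–R9 12] → take R6–R9 (4); add R6.
Step 3: frontier [R1–R6 8, R1–R9 9, R5–R9 12] → take R1–R6 (8); add R1.
Step 4: frontier [R1–R5 8, R5–R9 12] → take R1–R5 (8); add R5.
Vertex order: R9, R3, R6, R1, R5. The 3rd vertex is R6.

R6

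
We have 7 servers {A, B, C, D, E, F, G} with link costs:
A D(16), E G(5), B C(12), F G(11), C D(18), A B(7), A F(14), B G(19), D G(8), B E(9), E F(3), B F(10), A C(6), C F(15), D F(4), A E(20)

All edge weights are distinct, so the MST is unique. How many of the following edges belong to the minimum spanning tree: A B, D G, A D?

1

Sort edges by weight, then run Kruskal:
E F (3): add — endpoints in different components.
D F (4): add — endpoints in different components.
E G (5): add — endpoints in different components.
A C (6): add — endpoints in different components.
A B (7): add — endpoints in different components.
D G (8): skip — D and G already connected.
B E (9): add — endpoints in different components.
MST edge set: {E F, D F, E G, A C, A B, B E}.
Of the listed edges, {A B} are in the MST → 1.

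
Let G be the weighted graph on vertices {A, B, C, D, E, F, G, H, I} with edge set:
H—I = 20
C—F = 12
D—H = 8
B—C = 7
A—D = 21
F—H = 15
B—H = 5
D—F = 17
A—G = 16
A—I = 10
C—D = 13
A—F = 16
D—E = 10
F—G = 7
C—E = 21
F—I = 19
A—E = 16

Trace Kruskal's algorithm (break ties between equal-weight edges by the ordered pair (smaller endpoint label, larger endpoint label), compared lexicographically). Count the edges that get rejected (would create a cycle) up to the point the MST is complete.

2

Kruskal: consider edges lightest-first.
B—H (5): add — endpoints in different components.
B—C (7): add — endpoints in different components.
F—G (7): add — endpoints in different components.
D—H (8): add — endpoints in different components.
A—I (10): add — endpoints in different components.
D—E (10): add — endpoints in different components.
C—F (12): add — endpoints in different components.
C—D (13): skip — C and D already connected.
F—H (15): skip — F and H already connected.
A—E (16): add — endpoints in different components.
Edges rejected before the tree was complete: 2.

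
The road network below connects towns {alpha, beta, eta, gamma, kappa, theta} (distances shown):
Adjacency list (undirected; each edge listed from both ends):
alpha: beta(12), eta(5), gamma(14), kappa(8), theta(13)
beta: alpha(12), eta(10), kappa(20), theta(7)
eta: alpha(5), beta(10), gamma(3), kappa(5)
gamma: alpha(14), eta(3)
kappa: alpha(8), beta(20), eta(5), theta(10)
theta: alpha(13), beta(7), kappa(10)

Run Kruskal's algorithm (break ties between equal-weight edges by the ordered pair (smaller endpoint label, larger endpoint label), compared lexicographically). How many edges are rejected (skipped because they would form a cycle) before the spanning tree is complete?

1

Kruskal's algorithm — process edges by increasing weight (ties by edge label):
eta–gamma (3): add. Components now {alpha} {theta} {beta} {eta,gamma} {kappa}
alpha–eta (5): add. Components now {alpha,eta,gamma} {theta} {beta} {kappa}
eta–kappa (5): add. Components now {alpha,eta,gamma,kappa} {theta} {beta}
beta–theta (7): add. Components now {alpha,eta,gamma,kappa} {beta,theta}
alpha–kappa (8): skip — alpha and kappa already connected.
beta–eta (10): add. Components now {alpha,beta,eta,gamma,kappa,theta}
Edges rejected before the tree was complete: 1.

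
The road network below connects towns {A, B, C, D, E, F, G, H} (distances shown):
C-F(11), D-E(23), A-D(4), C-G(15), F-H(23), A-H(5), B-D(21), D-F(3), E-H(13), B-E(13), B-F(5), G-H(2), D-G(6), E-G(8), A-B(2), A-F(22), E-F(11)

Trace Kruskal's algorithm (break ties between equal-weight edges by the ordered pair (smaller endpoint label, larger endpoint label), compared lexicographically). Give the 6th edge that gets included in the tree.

Kruskal: consider edges lightest-first.
A-B (2): add — endpoints in different components.
G-H (2): add — endpoints in different components.
D-F (3): add — endpoints in different components.
A-D (4): add — endpoints in different components.
A-H (5): add — endpoints in different components.
B-F (5): skip — B and F already connected.
D-G (6): skip — D and G already connected.
E-G (8): add — endpoints in different components.
C-F (11): add — endpoints in different components.
The 6th edge added is E-G.

E-G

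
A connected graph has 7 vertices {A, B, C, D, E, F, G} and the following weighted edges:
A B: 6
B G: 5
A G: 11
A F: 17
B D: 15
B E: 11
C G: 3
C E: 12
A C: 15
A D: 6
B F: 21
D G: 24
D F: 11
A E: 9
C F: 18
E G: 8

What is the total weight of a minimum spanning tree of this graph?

39

Kruskal's algorithm — process edges by increasing weight (ties by edge label):
C G (3): add. Components now {A} {B} {C,G} {D} {E} {F}
B G (5): add. Components now {A} {B,C,G} {D} {E} {F}
A B (6): add. Components now {A,B,C,G} {D} {E} {F}
A D (6): add. Components now {A,B,C,D,G} {E} {F}
E G (8): add. Components now {A,B,C,D,E,G} {F}
A E (9): skip — A and E already connected.
A G (11): skip — A and G already connected.
B E (11): skip — B and E already connected.
D F (11): add. Components now {A,B,C,D,E,F,G}
MST edges: C G, B G, A B, A D, E G, D F; total weight 3+5+6+6+8+11 = 39.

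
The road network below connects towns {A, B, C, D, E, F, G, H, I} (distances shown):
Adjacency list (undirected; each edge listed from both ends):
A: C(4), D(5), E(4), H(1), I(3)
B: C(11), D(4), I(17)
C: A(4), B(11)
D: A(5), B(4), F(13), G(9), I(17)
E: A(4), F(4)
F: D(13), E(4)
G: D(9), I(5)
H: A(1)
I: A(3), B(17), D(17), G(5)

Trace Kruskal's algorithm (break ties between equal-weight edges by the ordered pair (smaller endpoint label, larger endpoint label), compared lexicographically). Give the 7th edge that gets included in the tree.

Sort edges by weight, then run Kruskal:
A-H (1): add — endpoints in different components.
A-I (3): add — endpoints in different components.
A-C (4): add — endpoints in different components.
A-E (4): add — endpoints in different components.
B-D (4): add — endpoints in different components.
E-F (4): add — endpoints in different components.
A-D (5): add — endpoints in different components.
G-I (5): add — endpoints in different components.
The 7th edge added is A-D.

A-D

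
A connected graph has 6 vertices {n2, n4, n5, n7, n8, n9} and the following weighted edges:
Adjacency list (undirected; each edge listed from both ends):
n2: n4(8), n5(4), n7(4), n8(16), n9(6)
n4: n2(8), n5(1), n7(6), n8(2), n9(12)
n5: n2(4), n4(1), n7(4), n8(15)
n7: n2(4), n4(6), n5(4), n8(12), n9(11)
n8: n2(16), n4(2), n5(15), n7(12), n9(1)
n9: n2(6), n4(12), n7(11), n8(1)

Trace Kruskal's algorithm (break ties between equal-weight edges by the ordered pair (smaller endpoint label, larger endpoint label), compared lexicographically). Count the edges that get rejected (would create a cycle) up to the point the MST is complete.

Kruskal's algorithm — process edges by increasing weight (ties by edge label):
n4 n5 (1): add — endpoints in different components.
n8 n9 (1): add — endpoints in different components.
n4 n8 (2): add — endpoints in different components.
n2 n5 (4): add — endpoints in different components.
n2 n7 (4): add — endpoints in different components.
Edges rejected before the tree was complete: 0.

0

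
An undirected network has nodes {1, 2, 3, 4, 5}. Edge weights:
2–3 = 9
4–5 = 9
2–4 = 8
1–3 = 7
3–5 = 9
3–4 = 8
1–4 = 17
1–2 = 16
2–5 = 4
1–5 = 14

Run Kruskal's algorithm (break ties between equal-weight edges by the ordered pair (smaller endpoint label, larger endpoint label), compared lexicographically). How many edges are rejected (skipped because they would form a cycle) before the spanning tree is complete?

Kruskal: consider edges lightest-first.
2–5 (4): add. Components now {1} {2,5} {3} {4}
1–3 (7): add. Components now {1,3} {2,5} {4}
2–4 (8): add. Components now {1,3} {2,4,5}
3–4 (8): add. Components now {1,2,3,4,5}
Edges rejected before the tree was complete: 0.

0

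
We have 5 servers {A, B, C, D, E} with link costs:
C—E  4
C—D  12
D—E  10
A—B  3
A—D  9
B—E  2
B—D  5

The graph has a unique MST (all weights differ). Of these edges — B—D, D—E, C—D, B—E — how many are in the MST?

Sort edges by weight, then run Kruskal:
B—E (2): add — endpoints in different components.
A—B (3): add — endpoints in different components.
C—E (4): add — endpoints in different components.
B—D (5): add — endpoints in different components.
MST edge set: {B—E, A—B, C—E, B—D}.
Of the listed edges, {B—D, B—E} are in the MST → 2.

2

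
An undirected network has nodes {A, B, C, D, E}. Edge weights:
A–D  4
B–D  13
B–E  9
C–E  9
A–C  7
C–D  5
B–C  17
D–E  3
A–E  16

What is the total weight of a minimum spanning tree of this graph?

Sort edges by weight, then run Kruskal:
D–E (3): add — endpoints in different components.
A–D (4): add — endpoints in different components.
C–D (5): add — endpoints in different components.
A–C (7): skip — A and C already connected.
B–E (9): add — endpoints in different components.
MST edges: D–E, A–D, C–D, B–E; total weight 3+4+5+9 = 21.

21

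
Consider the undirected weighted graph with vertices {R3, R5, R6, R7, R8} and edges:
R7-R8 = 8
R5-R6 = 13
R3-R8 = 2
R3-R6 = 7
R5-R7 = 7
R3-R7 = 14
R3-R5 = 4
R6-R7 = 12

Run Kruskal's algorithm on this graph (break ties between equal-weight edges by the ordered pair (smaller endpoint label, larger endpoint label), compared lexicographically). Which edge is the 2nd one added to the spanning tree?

Sort edges by weight, then run Kruskal:
R3-R8 (2): add — endpoints in different components.
R3-R5 (4): add — endpoints in different components.
R3-R6 (7): add — endpoints in different components.
R5-R7 (7): add — endpoints in different components.
The 2nd edge added is R3-R5.

R3-R5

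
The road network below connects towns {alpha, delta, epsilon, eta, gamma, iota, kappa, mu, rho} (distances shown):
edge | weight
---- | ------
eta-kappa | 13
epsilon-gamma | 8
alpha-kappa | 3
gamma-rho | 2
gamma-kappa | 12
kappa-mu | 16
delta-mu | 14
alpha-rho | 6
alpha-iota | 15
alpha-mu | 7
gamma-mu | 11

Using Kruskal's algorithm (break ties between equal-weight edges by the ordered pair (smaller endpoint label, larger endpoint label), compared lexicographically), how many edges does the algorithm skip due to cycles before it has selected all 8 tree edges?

Sort edges by weight, then run Kruskal:
gamma-rho (2): add — endpoints in different components.
alpha-kappa (3): add — endpoints in different components.
alpha-rho (6): add — endpoints in different components.
alpha-mu (7): add — endpoints in different components.
epsilon-gamma (8): add — endpoints in different components.
gamma-mu (11): skip — mu and gamma already connected.
gamma-kappa (12): skip — kappa and gamma already connected.
eta-kappa (13): add — endpoints in different components.
delta-mu (14): add — endpoints in different components.
alpha-iota (15): add — endpoints in different components.
Edges rejected before the tree was complete: 2.

2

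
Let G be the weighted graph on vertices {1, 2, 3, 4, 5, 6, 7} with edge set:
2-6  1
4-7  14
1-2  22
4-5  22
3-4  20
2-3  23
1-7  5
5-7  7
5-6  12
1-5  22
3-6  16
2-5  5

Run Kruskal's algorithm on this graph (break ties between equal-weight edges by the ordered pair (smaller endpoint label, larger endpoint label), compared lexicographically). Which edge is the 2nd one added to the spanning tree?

1-7

Kruskal's algorithm — process edges by increasing weight (ties by edge label):
2-6 (1): add — endpoints in different components.
1-7 (5): add — endpoints in different components.
2-5 (5): add — endpoints in different components.
5-7 (7): add — endpoints in different components.
5-6 (12): skip — 5 and 6 already connected.
4-7 (14): add — endpoints in different components.
3-6 (16): add — endpoints in different components.
The 2nd edge added is 1-7.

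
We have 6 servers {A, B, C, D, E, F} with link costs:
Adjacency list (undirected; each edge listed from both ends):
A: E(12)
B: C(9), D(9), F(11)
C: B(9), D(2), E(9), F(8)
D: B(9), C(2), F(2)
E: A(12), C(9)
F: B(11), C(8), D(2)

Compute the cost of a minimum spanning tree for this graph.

Kruskal: consider edges lightest-first.
C-D (2): add. Components now {A} {B} {C,D} {E} {F}
D-F (2): add. Components now {A} {B} {C,D,F} {E}
C-F (8): skip — C and F already connected.
B-C (9): add. Components now {A} {B,C,D,F} {E}
B-D (9): skip — B and D already connected.
C-E (9): add. Components now {A} {B,C,D,E,F}
B-F (11): skip — B and F already connected.
A-E (12): add. Components now {A,B,C,D,E,F}
MST edges: C-D, D-F, B-C, C-E, A-E; total weight 2+2+9+9+12 = 34.

34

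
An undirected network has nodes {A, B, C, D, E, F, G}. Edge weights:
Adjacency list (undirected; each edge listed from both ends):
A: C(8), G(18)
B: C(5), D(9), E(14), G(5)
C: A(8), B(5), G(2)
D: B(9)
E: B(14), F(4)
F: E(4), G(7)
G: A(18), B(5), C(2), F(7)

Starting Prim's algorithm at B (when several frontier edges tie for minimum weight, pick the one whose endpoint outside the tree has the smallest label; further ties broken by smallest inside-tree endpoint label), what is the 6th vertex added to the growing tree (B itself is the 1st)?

Prim, starting at B.
Step 1: cheapest edge leaving the tree is B–C (5); add C.
Step 2: cheapest edge leaving the tree is C–G (2); add G.
Step 3: cheapest edge leaving the tree is F–G (7); add F.
Step 4: cheapest edge leaving the tree is E–F (4); add E.
Step 5: cheapest edge leaving the tree is A–C (8); add A.
Step 6: cheapest edge leaving the tree is B–D (9); add D.
Vertex order: B, C, G, F, E, A, D. The 6th vertex is A.

A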